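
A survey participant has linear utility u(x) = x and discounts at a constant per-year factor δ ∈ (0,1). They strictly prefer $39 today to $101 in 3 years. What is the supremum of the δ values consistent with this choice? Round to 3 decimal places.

δ < 0.728

Comparing present values: 39 > δ^3·101.
Hence δ^3 < 39/101 = 0.38614, and x ↦ x^(1/3) is increasing on (0,∞).
δ < 0.38614^(1/3) = 0.728.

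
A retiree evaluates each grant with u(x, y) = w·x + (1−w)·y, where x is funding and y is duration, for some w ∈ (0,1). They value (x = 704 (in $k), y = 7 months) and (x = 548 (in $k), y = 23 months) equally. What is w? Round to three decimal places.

w = 0.093

Indifference: w·704 + (1−w)·7 = w·548 + (1−w)·23.
Rearranging, 156·w − 16·(1−w) = 0.
So w/(1−w) = 16/156 = 0.1026, giving w = 16/(156+16) = 0.093.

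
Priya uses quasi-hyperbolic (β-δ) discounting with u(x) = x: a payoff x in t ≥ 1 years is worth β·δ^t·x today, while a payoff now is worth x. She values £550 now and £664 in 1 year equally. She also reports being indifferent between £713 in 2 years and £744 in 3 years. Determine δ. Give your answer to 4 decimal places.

δ ≈ 0.9583

From the later pair, β·δ^2·713 = β·δ^3·744; dividing through, δ = 713/744 = 0.95833.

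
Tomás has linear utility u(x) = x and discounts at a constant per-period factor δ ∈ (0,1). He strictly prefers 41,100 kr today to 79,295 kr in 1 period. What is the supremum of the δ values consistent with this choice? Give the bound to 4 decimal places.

δ < 0.5183

The preference means 41100 > δ·79295.
So δ < 41100/79295 = 0.51832.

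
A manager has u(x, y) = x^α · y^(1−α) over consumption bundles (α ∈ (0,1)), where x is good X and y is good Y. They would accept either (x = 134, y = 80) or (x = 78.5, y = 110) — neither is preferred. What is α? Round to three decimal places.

α ≈ 0.373

Set the two utilities equal: 134^α·80^(1−α) = 78.5^α·110^(1−α).
(134/78.5)^α = (110/80)^(1−α); take logs: α·ln(134/78.5) = (1−α)·ln(110/80), i.e. α·0.534741 = (1−α)·0.318454.
With A = 0.534741 and B = 0.318454: α·A = (1−α)·B, so α = B/(A+B) = 0.318454/0.853195 ≈ 0.373.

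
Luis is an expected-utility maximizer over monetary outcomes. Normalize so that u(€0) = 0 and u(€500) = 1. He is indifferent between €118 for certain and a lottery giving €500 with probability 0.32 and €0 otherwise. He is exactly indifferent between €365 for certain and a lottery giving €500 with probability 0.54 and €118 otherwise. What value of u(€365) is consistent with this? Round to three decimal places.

From the first indifference, u(€118) = 0.32·u(€500) + 0.68·u(€0) = 0.32·1 + 0.68·0 = 0.32.
Then u(€365) = 0.54·u(€500) + 0.46·u(€118) = 0.54·1.00 + 0.46·0.32 = 0.6872.

0.687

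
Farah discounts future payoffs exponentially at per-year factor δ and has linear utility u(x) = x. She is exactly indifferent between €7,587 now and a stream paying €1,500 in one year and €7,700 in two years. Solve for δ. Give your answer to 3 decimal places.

δ ≈ 0.900

The stream is worth 1500δ + 7700δ² today, so 1500δ + 7700δ² = 7587.
So 7700δ² + 1500δ − 7587 = 0.
The positive root is δ = [−1500 + √(1500² + 4·7700·7587)] / (2·7700) = (−1500 + 15360.000)/15400 ≈ 0.900.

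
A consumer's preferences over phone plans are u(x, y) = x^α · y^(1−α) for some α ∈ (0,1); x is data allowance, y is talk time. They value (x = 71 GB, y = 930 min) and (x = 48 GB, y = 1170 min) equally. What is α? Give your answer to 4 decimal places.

α ≈ 0.3697

The Cobb–Douglas utilities coincide, so 71^α·930^(1−α) = 48^α·1170^(1−α).
(71/48)^α = (1170/930)^(1−α); take logs: α·ln(71/48) = (1−α)·ln(1170/930), i.e. α·0.3914789 = (1−α)·0.2295744.
Thus α·(0.6210533) = 0.2295744, so α = 0.2295744/0.6210533 ≈ 0.3697.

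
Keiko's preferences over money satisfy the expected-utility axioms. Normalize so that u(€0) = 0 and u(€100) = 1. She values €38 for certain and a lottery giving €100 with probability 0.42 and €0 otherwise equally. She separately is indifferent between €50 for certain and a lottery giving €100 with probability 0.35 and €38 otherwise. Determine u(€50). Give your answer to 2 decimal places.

0.62

From the first indifference, u(€38) = 0.42·u(€100) + 0.58·u(€0) = 0.42·1 + 0.58·0 = 0.42.
Chaining: u(€50) = 0.35·1.00 + 0.65·0.42 = 0.6230.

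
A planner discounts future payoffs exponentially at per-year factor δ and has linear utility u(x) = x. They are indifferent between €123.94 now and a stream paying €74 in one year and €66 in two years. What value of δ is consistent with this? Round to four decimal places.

δ ≈ 0.9200

The stream is worth 74δ + 66δ² today, so 74δ + 66δ² = 123.94.
Rearranged: 66δ² + 74δ − 123.94 = 0.
By the quadratic formula (taking the positive root), δ = (−74 + √38196.16) / 132 ≈ 0.9200.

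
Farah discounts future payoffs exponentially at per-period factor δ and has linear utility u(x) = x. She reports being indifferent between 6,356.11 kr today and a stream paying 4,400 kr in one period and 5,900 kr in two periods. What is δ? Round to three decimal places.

The stream is worth 4400δ + 5900δ² today, so 4400δ + 5900δ² = 6356.11.
Rearranged: 5900δ² + 4400δ − 6356.11 = 0.
By the quadratic formula (taking the positive root), δ = (−4400 + √169364196.00) / 11800 ≈ 0.730.

δ ≈ 0.730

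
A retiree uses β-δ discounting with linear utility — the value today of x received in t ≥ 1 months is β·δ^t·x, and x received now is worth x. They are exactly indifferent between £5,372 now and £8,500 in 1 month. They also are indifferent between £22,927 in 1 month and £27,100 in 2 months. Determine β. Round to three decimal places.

β ≈ 0.747

From the later pair, β·δ^1·22927 = β·δ^2·27100; dividing through, δ = 22927/27100 = 0.84601.
Now use the now-vs-future pair: 5372 = β·δ·8500 gives β = 5372/(0.84601·8500) ≈ 0.747.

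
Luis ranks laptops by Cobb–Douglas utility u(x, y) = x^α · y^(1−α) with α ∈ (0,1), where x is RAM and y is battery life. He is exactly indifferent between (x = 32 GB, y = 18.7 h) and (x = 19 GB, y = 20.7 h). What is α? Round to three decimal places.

Set the two utilities equal: 32^α·18.7^(1−α) = 19^α·20.7^(1−α).
Rearrange to (32/19)^α = (20.7/18.7)^(1−α) and take logs: α·0.521297 = (1−α)·0.101610.
With A = 0.521297 and B = 0.101610: α·A = (1−α)·B, so α = B/(A+B) = 0.101610/0.622907 ≈ 0.163.

α ≈ 0.163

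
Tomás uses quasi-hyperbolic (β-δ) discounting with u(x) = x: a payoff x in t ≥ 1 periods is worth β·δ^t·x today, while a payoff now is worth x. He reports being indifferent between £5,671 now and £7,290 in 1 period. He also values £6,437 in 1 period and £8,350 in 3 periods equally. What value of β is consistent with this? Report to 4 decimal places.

Both payoffs in the second observation are in the future, so β drops out: δ^1·6437 = δ^3·8350 ⇒ δ^2 = 6437/8350 = 0.77090, so δ = 0.87801.
The first indifference: 5671 = β·δ·7290, so β = 5671/(δ·7290) = 5671/(0.87801·7290) ≈ 0.8860.

β ≈ 0.8860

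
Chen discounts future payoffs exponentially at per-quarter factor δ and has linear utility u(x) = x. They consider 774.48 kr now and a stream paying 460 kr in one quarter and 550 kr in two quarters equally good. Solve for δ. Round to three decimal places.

δ ≈ 0.840

Present value of the stream is 460·δ + 550·δ². Indifference gives 460δ + 550δ² = 774.48.
Rearranged: 550δ² + 460δ − 774.48 = 0.
The positive root is δ = [−460 + √(460² + 4·550·774.48)] / (2·550) = (−460 + 1384.000)/1100 ≈ 0.840.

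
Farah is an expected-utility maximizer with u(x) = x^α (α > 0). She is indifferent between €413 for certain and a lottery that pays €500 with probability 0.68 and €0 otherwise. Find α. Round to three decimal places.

The lottery's expected utility is 0.68·u(500) + 0.32·u(0) = 0.68·500^α (since u(0) = 0 for α > 0).
Indifference: 413^α = 0.68·500^α, so (413/500)^α = 0.68.
α = ln(0.68) / ln(413/500) = -0.385662/-0.191161 ≈ 2.017.

α ≈ 2.017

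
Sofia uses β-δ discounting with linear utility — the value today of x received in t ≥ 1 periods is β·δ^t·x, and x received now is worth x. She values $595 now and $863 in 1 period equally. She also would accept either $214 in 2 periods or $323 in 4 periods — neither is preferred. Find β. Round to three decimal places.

From the later pair, β·δ^2·214 = β·δ^4·323; dividing through, δ^2 = 214/323 = 0.66254, so δ = 0.81396.
The first indifference: 595 = β·δ·863, so β = 595/(δ·863) = 595/(0.81396·863) ≈ 0.847.

β ≈ 0.847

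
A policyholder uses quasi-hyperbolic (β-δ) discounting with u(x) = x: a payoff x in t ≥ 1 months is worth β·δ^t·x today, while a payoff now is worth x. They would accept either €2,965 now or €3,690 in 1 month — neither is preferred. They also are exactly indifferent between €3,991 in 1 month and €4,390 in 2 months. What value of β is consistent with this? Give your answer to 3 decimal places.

From the later pair, β·δ^1·3991 = β·δ^2·4390; dividing through, δ = 3991/4390 = 0.90911.
Substituting δ into 2965 = β·δ·3690: β = 2965/(3354.622) ≈ 0.884.

β ≈ 0.884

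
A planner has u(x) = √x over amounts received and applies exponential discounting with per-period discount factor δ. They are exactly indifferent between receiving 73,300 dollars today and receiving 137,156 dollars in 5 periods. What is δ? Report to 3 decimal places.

Equating discounted utilities: u(73300) = δ^5·u(137156) ⇒ δ^5 = u(73300)/u(137156).
Since u(x) = √x, δ^5 = √(73300/137156) = 0.73105.
Taking the 5th root: δ = 0.73105^(1/5) ≈ 0.939.

δ ≈ 0.939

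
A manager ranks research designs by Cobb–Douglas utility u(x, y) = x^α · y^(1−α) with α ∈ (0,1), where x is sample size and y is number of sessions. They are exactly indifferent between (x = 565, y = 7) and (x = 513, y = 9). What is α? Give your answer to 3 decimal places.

α ≈ 0.722

The Cobb–Douglas utilities coincide, so 565^α·7^(1−α) = 513^α·9^(1−α).
Rearrange to (565/513)^α = (9/7)^(1−α) and take logs: α·0.096550 = (1−α)·0.251314.
So α/(1−α) = (0.251314)/(0.096550) = 2.602941, and α = 2.602941/3.602941 ≈ 0.722.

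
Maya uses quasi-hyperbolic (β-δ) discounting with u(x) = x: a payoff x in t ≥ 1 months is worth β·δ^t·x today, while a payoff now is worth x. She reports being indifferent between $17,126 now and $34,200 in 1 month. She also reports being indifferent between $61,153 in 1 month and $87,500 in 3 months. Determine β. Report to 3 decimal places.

Both payoffs in the second observation are in the future, so β drops out: δ^1·61153 = δ^3·87500 ⇒ δ^2 = 61153/87500 = 0.69889, so δ = 0.83600.
The first indifference: 17126 = β·δ·34200, so β = 17126/(δ·34200) = 17126/(0.83600·34200) ≈ 0.599.

β ≈ 0.599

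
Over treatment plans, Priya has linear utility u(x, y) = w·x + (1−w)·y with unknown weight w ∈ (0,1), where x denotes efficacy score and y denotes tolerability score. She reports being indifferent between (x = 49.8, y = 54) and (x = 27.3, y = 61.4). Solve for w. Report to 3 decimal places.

Equating utilities: w·49.8 + (1−w)·54 = w·27.3 + (1−w)·61.4.
w·(49.8−27.3) = (1−w)·(61.4−54), i.e. w·22.5 = (1−w)·7.4.
The marginal rate of substitution is 7.4/22.5, so w = 7.4/(22.5+7.4) = 0.247.

w = 0.247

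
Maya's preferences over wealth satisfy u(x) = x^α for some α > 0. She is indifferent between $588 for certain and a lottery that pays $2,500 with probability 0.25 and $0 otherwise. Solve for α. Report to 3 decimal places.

α ≈ 0.958

The lottery's expected utility is 0.25·u(2500) + 0.75·u(0) = 0.25·2500^α (since u(0) = 0 for α > 0).
Setting u(588) equal to that: 588^α = 0.25·2500^α ⇒ (588/2500)^α = 0.25.
α = ln(0.25) / ln(588/2500) = -1.386294/-1.447319 ≈ 0.958.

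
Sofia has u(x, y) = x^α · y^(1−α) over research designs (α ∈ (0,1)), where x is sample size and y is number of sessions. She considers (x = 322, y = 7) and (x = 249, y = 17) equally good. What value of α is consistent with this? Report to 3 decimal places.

α ≈ 0.775

The Cobb–Douglas utilities coincide, so 322^α·7^(1−α) = 249^α·17^(1−α).
Rearrange to (322/249)^α = (17/7)^(1−α) and take logs: α·0.257099 = (1−α)·0.887303.
With A = 0.257099 and B = 0.887303: α·A = (1−α)·B, so α = B/(A+B) = 0.887303/1.144402 ≈ 0.775.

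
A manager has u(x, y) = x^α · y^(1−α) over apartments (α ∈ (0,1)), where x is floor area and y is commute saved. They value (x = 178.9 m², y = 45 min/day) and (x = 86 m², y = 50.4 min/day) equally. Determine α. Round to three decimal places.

α ≈ 0.134

The Cobb–Douglas utilities coincide, so 178.9^α·45^(1−α) = 86^α·50.4^(1−α).
(178.9/86)^α = (50.4/45)^(1−α); take logs: α·ln(178.9/86) = (1−α)·ln(50.4/45), i.e. α·0.732480 = (1−α)·0.113329.
So α/(1−α) = (0.113329)/(0.732480) = 0.154720, and α = 0.154720/1.154720 ≈ 0.134.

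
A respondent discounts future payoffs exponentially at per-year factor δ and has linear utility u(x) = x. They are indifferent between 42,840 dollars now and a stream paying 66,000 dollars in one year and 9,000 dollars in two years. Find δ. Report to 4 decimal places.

Equating present values: 42840 = 66000δ + 9000δ².
So 9000δ² + 66000δ − 42840 = 0.
δ = (−66000 + √(66000² + 4·9000·42840)) / (2·9000) = (−66000 + √5898240000.00) / 18000 ≈ 0.6000.

δ ≈ 0.6000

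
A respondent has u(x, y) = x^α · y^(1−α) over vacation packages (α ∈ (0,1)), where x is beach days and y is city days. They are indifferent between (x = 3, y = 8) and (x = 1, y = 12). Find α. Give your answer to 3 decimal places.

α ≈ 0.270

The Cobb–Douglas utilities coincide, so 3^α·8^(1−α) = 1^α·12^(1−α).
(3/1)^α = (12/8)^(1−α); take logs: α·ln(3/1) = (1−α)·ln(12/8), i.e. α·1.098612 = (1−α)·0.405465.
Thus α·(1.504077) = 0.405465, so α = 0.405465/1.504077 ≈ 0.270.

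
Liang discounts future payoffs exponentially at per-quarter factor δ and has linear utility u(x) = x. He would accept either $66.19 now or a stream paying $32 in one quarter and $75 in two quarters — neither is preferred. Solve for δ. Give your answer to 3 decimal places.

δ ≈ 0.750

The stream is worth 32δ + 75δ² today, so 32δ + 75δ² = 66.19.
So 75δ² + 32δ − 66.19 = 0.
By the quadratic formula (taking the positive root), δ = (−32 + √20881.00) / 150 ≈ 0.750.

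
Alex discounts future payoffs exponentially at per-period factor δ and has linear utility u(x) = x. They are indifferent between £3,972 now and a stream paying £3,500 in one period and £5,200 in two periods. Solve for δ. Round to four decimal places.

δ ≈ 0.6000

Equating present values: 3972 = 3500δ + 5200δ².
That is, 5200δ² + 3500δ − 3972 = 0, a quadratic in δ.
By the quadratic formula (taking the positive root), δ = (−3500 + √94867600.00) / 10400 ≈ 0.6000.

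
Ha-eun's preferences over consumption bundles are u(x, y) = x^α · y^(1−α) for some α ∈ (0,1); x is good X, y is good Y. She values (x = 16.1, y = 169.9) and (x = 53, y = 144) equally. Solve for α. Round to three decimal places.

Set the two utilities equal: 16.1^α·169.9^(1−α) = 53^α·144^(1−α).
Taking logs: α·ln 16.1 + (1−α)·ln 169.9 = α·ln 53 + (1−α)·ln 144, i.e. α·-1.191473 = (1−α)·-0.165397.
With A = -1.191473 and B = -0.165397: α·A = (1−α)·B, so α = B/(A+B) = -0.165397/-1.356870 ≈ 0.122.

α ≈ 0.122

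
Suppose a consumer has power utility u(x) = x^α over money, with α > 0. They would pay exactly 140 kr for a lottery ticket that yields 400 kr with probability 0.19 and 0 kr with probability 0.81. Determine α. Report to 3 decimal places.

The lottery's expected utility is 0.19·u(400) + 0.81·u(0) = 0.19·400^α (since u(0) = 0 for α > 0).
Setting u(140) equal to that: 140^α = 0.19·400^α ⇒ (140/400)^α = 0.19.
α = ln(0.19) / ln(140/400) = -1.660731/-1.049822 ≈ 1.582.

α ≈ 1.582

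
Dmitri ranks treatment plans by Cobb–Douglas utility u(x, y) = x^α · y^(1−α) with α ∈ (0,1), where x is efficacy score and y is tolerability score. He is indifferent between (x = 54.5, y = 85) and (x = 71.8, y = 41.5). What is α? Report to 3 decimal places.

Indifference: 54.5^α · 85^(1−α) = 71.8^α · 41.5^(1−α).
Rearrange to (54.5/71.8)^α = (41.5/85)^(1−α) and take logs: α·-0.275684 = (1−α)·-0.716958.
Thus α·(-0.992642) = -0.716958, so α = -0.716958/-0.992642 ≈ 0.722.

α ≈ 0.722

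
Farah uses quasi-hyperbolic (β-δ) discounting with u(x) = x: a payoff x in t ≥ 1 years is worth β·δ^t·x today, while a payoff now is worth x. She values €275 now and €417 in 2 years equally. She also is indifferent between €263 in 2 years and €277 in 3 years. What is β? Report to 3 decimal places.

β ≈ 0.732

The second indifference involves only future payoffs, so β cancels: β·δ^2·263 = β·δ^3·277, giving δ = 263/277 = 0.94946.
Now use the now-vs-future pair: 275 = β·δ^2·417 gives β = 275/(0.90147·417) ≈ 0.732.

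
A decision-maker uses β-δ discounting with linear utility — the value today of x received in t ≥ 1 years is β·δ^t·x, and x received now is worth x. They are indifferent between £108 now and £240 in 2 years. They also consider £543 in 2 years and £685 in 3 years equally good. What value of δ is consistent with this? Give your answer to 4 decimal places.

The second indifference involves only future payoffs, so β cancels: β·δ^2·543 = β·δ^3·685, giving δ = 543/685 = 0.79270.

δ ≈ 0.7927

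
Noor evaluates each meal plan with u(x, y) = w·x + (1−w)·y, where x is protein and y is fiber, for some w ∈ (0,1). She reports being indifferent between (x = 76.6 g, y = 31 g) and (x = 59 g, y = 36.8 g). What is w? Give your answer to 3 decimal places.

u(76.6,31) = u(59,36.8) means w·76.6 + (1−w)·31 = w·59 + (1−w)·36.8.
w·(76.6−59) = (1−w)·(36.8−31), i.e. w·17.6 = (1−w)·5.8.
So w/(1−w) = 5.8/17.6 = 0.3295, giving w = 5.8/(17.6+5.8) = 0.248.

w = 0.248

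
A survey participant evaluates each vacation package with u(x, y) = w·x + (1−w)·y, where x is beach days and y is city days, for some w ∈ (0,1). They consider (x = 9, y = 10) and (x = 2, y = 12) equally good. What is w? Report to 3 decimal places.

u(9,10) = u(2,12) means w·9 + (1−w)·10 = w·2 + (1−w)·12.
Rearranging, 7·w − 2·(1−w) = 0.
Hence w = 2/(7+2) = 2/9 = 0.222.

w = 0.222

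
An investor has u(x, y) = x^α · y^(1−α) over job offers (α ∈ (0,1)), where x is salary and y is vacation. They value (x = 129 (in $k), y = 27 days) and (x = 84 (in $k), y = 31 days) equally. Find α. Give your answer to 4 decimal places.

Set the two utilities equal: 129^α·27^(1−α) = 84^α·31^(1−α).
Taking logs: α·ln 129 + (1−α)·ln 27 = α·ln 84 + (1−α)·ln 31, i.e. α·0.4289956 = (1−α)·0.1381503.
So α/(1−α) = (0.1381503)/(0.4289956) = 0.3220320, and α = 0.3220320/1.3220320 ≈ 0.2436.

α ≈ 0.2436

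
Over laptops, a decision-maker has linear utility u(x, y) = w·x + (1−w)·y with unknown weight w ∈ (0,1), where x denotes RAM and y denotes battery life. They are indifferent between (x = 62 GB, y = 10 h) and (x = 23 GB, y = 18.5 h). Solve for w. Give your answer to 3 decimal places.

Indifference: w·62 + (1−w)·10 = w·23 + (1−w)·18.5.
Rearranging, 39·w − 8.5·(1−w) = 0.
So w/(1−w) = 8.5/39 = 0.2179, giving w = 8.5/(39+8.5) = 0.179.

w = 0.179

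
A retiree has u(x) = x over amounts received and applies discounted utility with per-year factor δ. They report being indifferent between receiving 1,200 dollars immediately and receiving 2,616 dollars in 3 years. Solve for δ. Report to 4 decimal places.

The payoff in 3 years is discounted by δ^3, so u(1200) = δ^3·u(2616) and δ^3 = u(1200)/u(2616).
With u(x) = x: δ^3 = 1200/2616 = 0.45872.
Hence δ = (0.45872)^(1/3) = 0.771225.

δ ≈ 0.7712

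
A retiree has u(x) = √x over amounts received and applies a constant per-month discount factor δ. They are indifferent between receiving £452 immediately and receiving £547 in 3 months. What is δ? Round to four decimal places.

δ ≈ 0.9687

Equating discounted utilities: u(452) = δ^3·u(547) ⇒ δ^3 = u(452)/u(547).
With u(x) = √x: δ^3 = √452/√547 = √(452/547) = 0.90902.
Taking the cube root: δ = 0.90902^(1/3) ≈ 0.9687.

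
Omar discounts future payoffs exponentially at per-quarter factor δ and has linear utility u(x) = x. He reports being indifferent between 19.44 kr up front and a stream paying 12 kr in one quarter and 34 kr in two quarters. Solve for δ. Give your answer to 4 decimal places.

δ ≈ 0.6000

Equating present values: 19.44 = 12δ + 34δ².
Rearranged: 34δ² + 12δ − 19.44 = 0.
The positive root is δ = [−12 + √(12² + 4·34·19.44)] / (2·34) = (−12 + 52.800)/68 ≈ 0.6000.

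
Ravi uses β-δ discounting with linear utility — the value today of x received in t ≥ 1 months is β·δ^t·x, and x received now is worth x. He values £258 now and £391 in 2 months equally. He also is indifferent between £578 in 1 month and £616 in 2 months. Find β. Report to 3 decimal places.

Both payoffs in the second observation are in the future, so β drops out: δ^1·578 = δ^2·616 ⇒ δ = 578/616 = 0.93831.
The first indifference: 258 = β·δ^2·391, so β = 258/(δ^2·391) = 258/(0.88043·391) ≈ 0.749.

β ≈ 0.749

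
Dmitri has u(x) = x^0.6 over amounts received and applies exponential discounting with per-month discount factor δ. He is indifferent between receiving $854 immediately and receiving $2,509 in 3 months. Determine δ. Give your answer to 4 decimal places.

δ ≈ 0.8061

The payoff in 3 months is discounted by δ^3, so u(854) = δ^3·u(2509) and δ^3 = u(854)/u(2509).
Since u(x) = x^0.6, δ^3 = (854/2509)^0.6 = 0.34037^0.6 = 0.52381.
So δ = 0.52381^(1/3) ≈ 0.8061.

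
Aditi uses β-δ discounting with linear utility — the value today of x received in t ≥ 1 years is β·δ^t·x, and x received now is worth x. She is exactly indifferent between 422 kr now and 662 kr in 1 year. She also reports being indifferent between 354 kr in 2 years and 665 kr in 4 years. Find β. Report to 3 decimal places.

The second indifference involves only future payoffs, so β cancels: β·δ^2·354 = β·δ^4·665, giving δ^2 = 354/665 = 0.53233, so δ = 0.72961.
Substituting δ into 422 = β·δ·662: β = 422/(483.002) ≈ 0.874.

β ≈ 0.874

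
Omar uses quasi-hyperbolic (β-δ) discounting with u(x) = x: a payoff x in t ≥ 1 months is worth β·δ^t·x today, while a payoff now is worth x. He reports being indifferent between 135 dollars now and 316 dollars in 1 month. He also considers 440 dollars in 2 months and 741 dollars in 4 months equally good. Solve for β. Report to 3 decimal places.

β ≈ 0.554

From the later pair, β·δ^2·440 = β·δ^4·741; dividing through, δ^2 = 440/741 = 0.59379, so δ = 0.77058.
Now use the now-vs-future pair: 135 = β·δ·316 gives β = 135/(0.77058·316) ≈ 0.554.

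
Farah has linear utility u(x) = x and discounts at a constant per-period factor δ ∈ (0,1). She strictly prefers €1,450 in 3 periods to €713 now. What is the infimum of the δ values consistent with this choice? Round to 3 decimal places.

δ > 0.789

Comparing present values: 713 < δ^3·1450.
So δ^3 > 713/1450 = 0.49172; taking the cube root of both positive sides preserves the inequality.
δ > (713/1450)^(1/3) ≈ 0.789.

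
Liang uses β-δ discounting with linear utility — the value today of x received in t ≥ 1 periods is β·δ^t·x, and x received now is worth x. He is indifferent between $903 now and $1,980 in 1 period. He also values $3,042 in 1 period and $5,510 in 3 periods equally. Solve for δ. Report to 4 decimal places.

The second indifference involves only future payoffs, so β cancels: β·δ^1·3042 = β·δ^3·5510, giving δ^2 = 3042/5510 = 0.55209, so δ = 0.74303.

δ ≈ 0.7430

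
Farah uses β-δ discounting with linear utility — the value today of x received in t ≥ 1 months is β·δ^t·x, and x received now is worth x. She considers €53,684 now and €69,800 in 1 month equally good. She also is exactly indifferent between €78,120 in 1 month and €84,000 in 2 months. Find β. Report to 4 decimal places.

β ≈ 0.8270

Both payoffs in the second observation are in the future, so β drops out: δ^1·78120 = δ^2·84000 ⇒ δ = 78120/84000 = 0.93000.
Substituting δ into 53684 = β·δ·69800: β = 53684/(64914.000) ≈ 0.8270.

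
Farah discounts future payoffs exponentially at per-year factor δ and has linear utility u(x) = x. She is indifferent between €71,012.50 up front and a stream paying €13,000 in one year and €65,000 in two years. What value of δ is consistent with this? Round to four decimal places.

Equating present values: 71012.50 = 13000δ + 65000δ².
That is, 65000δ² + 13000δ − 71012.50 = 0, a quadratic in δ.
By the quadratic formula (taking the positive root), δ = (−13000 + √18632250000.00) / 130000 ≈ 0.9500.

δ ≈ 0.9500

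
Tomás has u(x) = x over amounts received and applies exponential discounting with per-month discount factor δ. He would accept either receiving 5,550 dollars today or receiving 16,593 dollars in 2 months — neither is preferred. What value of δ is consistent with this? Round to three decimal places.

δ ≈ 0.578

Equating discounted utilities: u(5550) = δ^2·u(16593) ⇒ δ^2 = u(5550)/u(16593).
With u(x) = x: δ^2 = 5550/16593 = 0.33448.
Taking the square root: δ = 0.33448^(1/2) ≈ 0.578.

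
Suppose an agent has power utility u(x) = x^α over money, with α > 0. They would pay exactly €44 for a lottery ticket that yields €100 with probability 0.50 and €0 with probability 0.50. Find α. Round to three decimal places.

α ≈ 0.844

EU(lottery) = 0.50·100^α + 0.50·0 = 0.50·100^α.
Equating: 44^α = 0.50·100^α, i.e. 0.4400^α = 0.50.
Take logs: α = ln 0.50 / ln(44/100) ≈ 0.84429.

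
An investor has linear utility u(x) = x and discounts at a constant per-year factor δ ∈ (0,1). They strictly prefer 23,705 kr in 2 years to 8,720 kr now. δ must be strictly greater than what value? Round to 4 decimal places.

Under u(x) = x this choice says 8720 < δ^2·23705.
Hence δ^2 > 8720/23705 = 0.36785, and x ↦ x^(1/2) is increasing on (0,∞).
δ > 0.36785^(1/2) = 0.6065.

δ > 0.6065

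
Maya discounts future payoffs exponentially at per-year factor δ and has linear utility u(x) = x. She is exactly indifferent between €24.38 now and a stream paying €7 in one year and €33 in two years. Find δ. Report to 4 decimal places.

The stream is worth 7δ + 33δ² today, so 7δ + 33δ² = 24.38.
Rearranged: 33δ² + 7δ − 24.38 = 0.
By the quadratic formula (taking the positive root), δ = (−7 + √3267.16) / 66 ≈ 0.7600.

δ ≈ 0.7600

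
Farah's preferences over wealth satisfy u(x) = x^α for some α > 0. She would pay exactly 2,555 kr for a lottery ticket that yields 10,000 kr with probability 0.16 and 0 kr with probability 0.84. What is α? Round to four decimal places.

The lottery's expected utility is 0.16·u(10000) + 0.84·u(0) = 0.16·10000^α (since u(0) = 0 for α > 0).
Indifference: 2555^α = 0.16·10000^α, so (2555/10000)^α = 0.16.
Take logs: α = ln 0.16 / ln(2555/10000) ≈ 1.343010.

α ≈ 1.3430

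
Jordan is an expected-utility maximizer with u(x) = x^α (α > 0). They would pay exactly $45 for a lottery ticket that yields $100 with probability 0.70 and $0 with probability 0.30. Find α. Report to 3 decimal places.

α ≈ 0.447

The lottery's expected utility is 0.70·u(100) + 0.30·u(0) = 0.70·100^α (since u(0) = 0 for α > 0).
Setting u(45) equal to that: 45^α = 0.70·100^α ⇒ (45/100)^α = 0.70.
α = ln(0.70) / ln(45/100) = -0.356675/-0.798508 ≈ 0.447.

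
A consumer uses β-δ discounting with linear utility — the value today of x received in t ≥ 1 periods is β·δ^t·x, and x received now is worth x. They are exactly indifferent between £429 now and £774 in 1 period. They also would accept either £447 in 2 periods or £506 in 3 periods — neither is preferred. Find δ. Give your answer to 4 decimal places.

δ ≈ 0.8834

From the later pair, β·δ^2·447 = β·δ^3·506; dividing through, δ = 447/506 = 0.88340.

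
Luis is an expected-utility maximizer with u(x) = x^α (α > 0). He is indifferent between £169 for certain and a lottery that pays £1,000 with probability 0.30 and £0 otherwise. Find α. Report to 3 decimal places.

α ≈ 0.677

EU(lottery) = 0.30·1000^α + 0.70·0 = 0.30·1000^α.
Setting u(169) equal to that: 169^α = 0.30·1000^α ⇒ (169/1000)^α = 0.30.
Take logs: α = ln 0.30 / ln(169/1000) ≈ 0.67720.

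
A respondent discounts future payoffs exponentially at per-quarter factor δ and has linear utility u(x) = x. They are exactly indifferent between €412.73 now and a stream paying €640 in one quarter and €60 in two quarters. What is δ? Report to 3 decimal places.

Present value of the stream is 640·δ + 60·δ². Indifference gives 640δ + 60δ² = 412.73.
That is, 60δ² + 640δ − 412.73 = 0, a quadratic in δ.
The positive root is δ = [−640 + √(640² + 4·60·412.73)] / (2·60) = (−640 + 713.201)/120 ≈ 0.610.

δ ≈ 0.610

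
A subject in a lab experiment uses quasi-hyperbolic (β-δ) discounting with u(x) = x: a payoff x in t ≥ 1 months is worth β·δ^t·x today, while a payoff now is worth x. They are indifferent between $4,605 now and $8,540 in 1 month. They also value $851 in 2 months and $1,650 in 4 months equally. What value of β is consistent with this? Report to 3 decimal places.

β ≈ 0.751

Both payoffs in the second observation are in the future, so β drops out: δ^2·851 = δ^4·1650 ⇒ δ^2 = 851/1650 = 0.51576, so δ = 0.71816.
Now use the now-vs-future pair: 4605 = β·δ·8540 gives β = 4605/(0.71816·8540) ≈ 0.751.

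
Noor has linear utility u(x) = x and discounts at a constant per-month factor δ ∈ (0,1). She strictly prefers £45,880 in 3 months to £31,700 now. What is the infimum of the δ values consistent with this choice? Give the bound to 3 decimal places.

The preference means 31700 < δ^3·45880.
So δ^3 > 31700/45880 = 0.69093; taking the cube root of both positive sides preserves the inequality.
δ > 0.69093^(1/3) = 0.884.

δ > 0.884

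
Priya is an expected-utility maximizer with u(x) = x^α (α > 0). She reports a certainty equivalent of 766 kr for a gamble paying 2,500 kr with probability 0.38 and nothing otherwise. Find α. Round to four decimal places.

EU(lottery) = 0.38·2500^α + 0.62·0 = 0.38·2500^α.
Setting u(766) equal to that: 766^α = 0.38·2500^α ⇒ (766/2500)^α = 0.38.
Take logs: α = ln 0.38 / ln(766/2500) ≈ 0.818001.

α ≈ 0.8180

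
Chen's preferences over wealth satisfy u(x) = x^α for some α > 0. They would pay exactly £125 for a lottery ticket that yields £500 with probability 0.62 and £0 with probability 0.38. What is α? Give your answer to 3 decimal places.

α ≈ 0.345

Since u(0) = 0, the lottery's EU is 0.62·500^α.
Setting u(125) equal to that: 125^α = 0.62·500^α ⇒ (125/500)^α = 0.62.
Take logs: α = ln 0.62 / ln(125/500) ≈ 0.34483.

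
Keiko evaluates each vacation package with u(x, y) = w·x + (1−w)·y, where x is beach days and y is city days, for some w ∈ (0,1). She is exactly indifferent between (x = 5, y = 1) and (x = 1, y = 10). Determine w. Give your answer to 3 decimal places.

w = 0.692

u(5,1) = u(1,10) means w·5 + (1−w)·1 = w·1 + (1−w)·10.
Rearranging, 4·w − 9·(1−w) = 0.
Hence w = 9/(4+9) = 9/13 = 0.692.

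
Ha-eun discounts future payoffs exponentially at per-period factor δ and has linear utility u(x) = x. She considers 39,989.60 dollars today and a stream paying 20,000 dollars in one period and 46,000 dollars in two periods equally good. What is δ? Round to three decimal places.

Equating present values: 39989.60 = 20000δ + 46000δ².
Rearranged: 46000δ² + 20000δ − 39989.60 = 0.
The positive root is δ = [−20000 + √(20000² + 4·46000·39989.60)] / (2·46000) = (−20000 + 88080.000)/92000 ≈ 0.740.

δ ≈ 0.740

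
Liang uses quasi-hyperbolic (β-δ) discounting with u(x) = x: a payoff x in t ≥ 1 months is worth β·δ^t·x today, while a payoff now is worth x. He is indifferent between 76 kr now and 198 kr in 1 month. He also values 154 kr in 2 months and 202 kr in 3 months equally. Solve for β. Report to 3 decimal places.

β ≈ 0.503

From the later pair, β·δ^2·154 = β·δ^3·202; dividing through, δ = 154/202 = 0.76238.
Substituting δ into 76 = β·δ·198: β = 76/(150.950) ≈ 0.503.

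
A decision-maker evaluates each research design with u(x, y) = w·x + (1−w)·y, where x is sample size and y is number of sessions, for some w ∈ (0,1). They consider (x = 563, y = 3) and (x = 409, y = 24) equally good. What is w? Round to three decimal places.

Equating utilities: w·563 + (1−w)·3 = w·409 + (1−w)·24.
w·(563−409) = (1−w)·(24−3), i.e. w·154 = (1−w)·21.
The marginal rate of substitution is 21/154, so w = 21/(154+21) = 0.120.

w = 0.120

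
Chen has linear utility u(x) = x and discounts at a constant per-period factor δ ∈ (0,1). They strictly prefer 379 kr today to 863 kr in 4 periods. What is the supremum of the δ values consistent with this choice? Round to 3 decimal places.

δ < 0.814

Comparing present values: 379 > δ^4·863.
So δ^4 < 379/863 = 0.43917; taking the 4th root of both positive sides preserves the inequality.
δ < 0.43917^(1/4) = 0.814.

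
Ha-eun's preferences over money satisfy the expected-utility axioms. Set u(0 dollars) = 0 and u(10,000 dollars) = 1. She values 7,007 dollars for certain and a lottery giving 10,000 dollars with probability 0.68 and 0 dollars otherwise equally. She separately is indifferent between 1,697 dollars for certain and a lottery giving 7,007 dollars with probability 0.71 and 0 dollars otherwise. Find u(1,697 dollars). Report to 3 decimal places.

First, u(7,007 dollars) = 0.68·u(10,000 dollars) + 0.32·u(0 dollars) = 0.68.
Chaining: u(1,697 dollars) = 0.71·0.68 + 0.29·0.00 = 0.4828.

0.483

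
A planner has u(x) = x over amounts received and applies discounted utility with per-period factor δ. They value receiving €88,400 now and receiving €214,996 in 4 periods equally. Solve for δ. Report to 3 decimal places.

δ ≈ 0.801

Indifference means u(88400) = δ^4 · u(214996), so δ^4 = u(88400)/u(214996).
With u(x) = x: δ^4 = 88400/214996 = 0.41117.
Hence δ = (0.41117)^(1/4) = 0.80077.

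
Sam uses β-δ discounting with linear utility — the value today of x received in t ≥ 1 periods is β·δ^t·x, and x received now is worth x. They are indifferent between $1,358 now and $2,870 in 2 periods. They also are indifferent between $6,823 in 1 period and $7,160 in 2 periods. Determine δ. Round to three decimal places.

δ ≈ 0.953

From the later pair, β·δ^1·6823 = β·δ^2·7160; dividing through, δ = 6823/7160 = 0.95293.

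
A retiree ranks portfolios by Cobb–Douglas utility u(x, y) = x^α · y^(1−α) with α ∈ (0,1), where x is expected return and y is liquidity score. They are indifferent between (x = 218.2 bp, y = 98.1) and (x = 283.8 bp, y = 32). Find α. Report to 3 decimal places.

The Cobb–Douglas utilities coincide, so 218.2^α·98.1^(1−α) = 283.8^α·32^(1−α).
Taking logs: α·ln 218.2 + (1−α)·ln 98.1 = α·ln 283.8 + (1−α)·ln 32, i.e. α·-0.262858 = (1−α)·-1.120251.
Thus α·(-1.383109) = -1.120251, so α = -1.120251/-1.383109 ≈ 0.810.

α ≈ 0.810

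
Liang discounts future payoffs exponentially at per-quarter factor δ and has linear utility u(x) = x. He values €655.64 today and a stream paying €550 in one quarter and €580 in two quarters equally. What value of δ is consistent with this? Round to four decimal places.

δ ≈ 0.6900

Equating present values: 655.64 = 550δ + 580δ².
So 580δ² + 550δ − 655.64 = 0.
δ = (−550 + √(550² + 4·580·655.64)) / (2·580) = (−550 + √1823584.80) / 1160 ≈ 0.6900.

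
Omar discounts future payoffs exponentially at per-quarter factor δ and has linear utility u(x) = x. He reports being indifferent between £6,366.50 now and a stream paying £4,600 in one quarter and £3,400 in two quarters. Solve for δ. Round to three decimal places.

The stream is worth 4600δ + 3400δ² today, so 4600δ + 3400δ² = 6366.50.
That is, 3400δ² + 4600δ − 6366.50 = 0, a quadratic in δ.
The positive root is δ = [−4600 + √(4600² + 4·3400·6366.50)] / (2·3400) = (−4600 + 10380.000)/6800 ≈ 0.850.

δ ≈ 0.850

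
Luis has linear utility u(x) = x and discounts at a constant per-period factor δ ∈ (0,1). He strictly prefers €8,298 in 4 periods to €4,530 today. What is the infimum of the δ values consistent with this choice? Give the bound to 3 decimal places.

Comparing present values: 4530 < δ^4·8298.
So δ^4 > 4530/8298 = 0.54591; taking the 4th root of both positive sides preserves the inequality.
δ > 0.54591^(1/4) = 0.860.

δ > 0.860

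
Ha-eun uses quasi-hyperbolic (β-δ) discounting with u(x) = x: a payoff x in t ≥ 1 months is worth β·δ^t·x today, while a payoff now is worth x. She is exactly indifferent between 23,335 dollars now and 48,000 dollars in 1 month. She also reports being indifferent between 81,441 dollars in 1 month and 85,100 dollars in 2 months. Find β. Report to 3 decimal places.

β ≈ 0.508

The second indifference involves only future payoffs, so β cancels: β·δ^1·81441 = β·δ^2·85100, giving δ = 81441/85100 = 0.95700.
The first indifference: 23335 = β·δ·48000, so β = 23335/(δ·48000) = 23335/(0.95700·48000) ≈ 0.508.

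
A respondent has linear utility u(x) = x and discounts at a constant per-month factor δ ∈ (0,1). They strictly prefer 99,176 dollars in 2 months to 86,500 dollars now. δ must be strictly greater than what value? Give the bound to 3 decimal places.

δ > 0.934

Under u(x) = x this choice says 86500 < δ^2·99176.
Hence δ^2 > 86500/99176 = 0.87219, and x ↦ x^(1/2) is increasing on (0,∞).
δ > (86500/99176)^(1/2) ≈ 0.934.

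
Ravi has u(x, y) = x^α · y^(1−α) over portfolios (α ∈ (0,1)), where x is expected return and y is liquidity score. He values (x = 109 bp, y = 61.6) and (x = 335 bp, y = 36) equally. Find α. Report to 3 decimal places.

The Cobb–Douglas utilities coincide, so 109^α·61.6^(1−α) = 335^α·36^(1−α).
(109/335)^α = (36/61.6)^(1−α); take logs: α·ln(109/335) = (1−α)·ln(36/61.6), i.e. α·-1.122783 = (1−α)·-0.537143.
With A = -1.122783 and B = -0.537143: α·A = (1−α)·B, so α = B/(A+B) = -0.537143/-1.659926 ≈ 0.324.

α ≈ 0.324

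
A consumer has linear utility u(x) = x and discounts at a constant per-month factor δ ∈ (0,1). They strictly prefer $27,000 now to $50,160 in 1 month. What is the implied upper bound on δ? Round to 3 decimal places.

δ < 0.538

Under u(x) = x this choice says 27000 > δ·50160.
Dividing through by 50160 gives δ < 0.53828.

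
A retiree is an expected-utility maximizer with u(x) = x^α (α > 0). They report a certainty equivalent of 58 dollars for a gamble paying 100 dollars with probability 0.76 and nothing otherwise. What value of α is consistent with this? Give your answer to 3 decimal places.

α ≈ 0.504

Since u(0) = 0, the lottery's EU is 0.76·100^α.
Indifference: 58^α = 0.76·100^α, so (58/100)^α = 0.76.
Take logs: α = ln 0.76 / ln(58/100) ≈ 0.50381.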